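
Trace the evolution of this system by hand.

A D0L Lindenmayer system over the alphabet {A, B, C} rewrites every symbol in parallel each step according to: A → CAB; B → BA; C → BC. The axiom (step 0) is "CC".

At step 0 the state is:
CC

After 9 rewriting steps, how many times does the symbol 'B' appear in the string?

1232

[0] CC
[1] BCBC
[2] BABCBABC
[3] BACABBABCBACABBABC
[4] BACABBCCABBABACABBABCBACABBCCABBABACABBABC
[5] BACABBCCABBABABCBCCABBABACABBACABBCCABBABACABBABCBACABBCCABBABABCBCCABBABACABBACABBCCABBABACABBABC
[6] BACABBCCABBABABCBCCABBABACABBACABBABCBABCBCCABBABACABBACAB…ABBCCABBABACABBCCABBABABCBCCABBABACABBACABBCCABBABACABBABC  (len 228)
[7] BACABBCCABBABABCBCCABBABACABBACABBABCBABCBCCABBABACABBACAB…ABBCCABBABACABBCCABBABABCBCCABBABACABBACABBCCABBABACABBABC  (len 530)
[8] BACABBCCABBABABCBCCABBABACABBACABBABCBABCBCCABBABACABBACAB…ABBCCABBABACABBCCABBABABCBCCABBABACABBACABBCCABBABACABBABC  (len 1232)
[9] BACABBCCABBABABCBCCABBABACABBACABBABCBABCBCCABBABACABBACAB…ABBCCABBABACABBCCABBABABCBCCABBABACABBACABBCCABBABACABBABC  (len 2864)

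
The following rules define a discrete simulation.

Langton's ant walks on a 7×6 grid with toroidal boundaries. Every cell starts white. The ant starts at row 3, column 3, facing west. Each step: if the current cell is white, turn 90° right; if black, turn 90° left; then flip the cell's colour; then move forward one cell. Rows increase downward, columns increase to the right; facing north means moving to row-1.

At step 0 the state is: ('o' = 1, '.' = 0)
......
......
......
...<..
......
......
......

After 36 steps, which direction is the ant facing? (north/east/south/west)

gen 0: ......
......
......
...<..
......
......
......
gen 1: ......
......
...^..
...o..
......
......
......
gen 2: ......
......
...o>.
...o..
......
......
......
gen 3: ......
......
...oo.
...ov.
......
......
......
gen 4: ......
......
...oo.
...<o.
......
......
......
gen 5: ......
......
...oo.
....o.
...v..
......
......
gen 6: ......
......
...oo.
....o.
..<o..
......
......
gen 7: ......
......
...oo.
..^.o.
..oo..
......
......
gen 8: ......
......
...oo.
..o>o.
..oo..
......
......
gen 9: ......
......
...oo.
..ooo.
..ov..
......
......
gen 10: ......
......
...oo.
..ooo.
..o.>.
......
......
gen 11: ......
......
...oo.
..ooo.
..o.o.
....v.
......
gen 12: ......
......
...oo.
..ooo.
..o.o.
...<o.
......
gen 13: ......
......
...oo.
..ooo.
..o^o.
...oo.
......
gen 14: ......
......
...oo.
..ooo.
..oo>.
...oo.
......
gen 15: ......
......
...oo.
..oo^.
..oo..
...oo.
......
gen 16: ......
......
...oo.
..o<..
..oo..
...oo.
......
gen 17: ......
......
...oo.
..o...
..ov..
...oo.
......
gen 18: ......
......
...oo.
..o...
..o.>.
...oo.
......
gen 19: ......
......
...oo.
..o...
..o.o.
...ov.
......
gen 20: ......
......
...oo.
..o...
..o.o.
...o.>
......
gen 21: ......
......
...oo.
..o...
..o.o.
...o.o
.....v
gen 22: ......
......
...oo.
..o...
..o.o.
...o.o
....<o
gen 23: ......
......
...oo.
..o...
..o.o.
...o^o
....oo
gen 24: ......
......
...oo.
..o...
..o.o.
...oo>
....oo
gen 25: ......
......
...oo.
..o...
..o.o^
...oo.
....oo
gen 26: ......
......
...oo.
..o...
>.o.oo
...oo.
....oo
gen 27: ......
......
...oo.
..o...
o.o.oo
v..oo.
....oo
gen 28: ......
......
...oo.
..o...
o.o.oo
o..oo<
....oo
gen 29: ......
......
...oo.
..o...
o.o.o^
o..ooo
....oo
gen 30: ......
......
...oo.
..o...
o.o.<.
o..ooo
....oo
gen 31: ......
......
...oo.
..o...
o.o...
o..ovo
....oo
gen 32: ......
......
...oo.
..o...
o.o...
o..o.>
....oo
gen 33: ......
......
...oo.
..o...
o.o..^
o..o..
....oo
gen 34: ......
......
...oo.
..o...
>.o..o
o..o..
....oo
gen 35: ......
......
...oo.
^.o...
..o..o
o..o..
....oo
gen 36: ......
......
...oo.
o>o...
..o..o
o..o..
....oo

east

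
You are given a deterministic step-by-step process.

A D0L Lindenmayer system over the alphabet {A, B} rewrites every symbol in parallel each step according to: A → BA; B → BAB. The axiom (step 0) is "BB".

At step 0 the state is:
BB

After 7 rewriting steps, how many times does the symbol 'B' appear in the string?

1220

k=0  BB
k=1  BABBAB
k=2  BABBABABBABBABAB
k=3  BABBABABBABBABABBABABBABBABABBABBABABBABAB
k=4  BABBABABBABBABABBABABBABBABABBABBABABBABABBABBABABBABABBABBABABBABBABABBABABBABBABABBABBABABBABABBABBABABBABAB
k=5  BABBABABBABBABABBABABBABBABABBABBABABBABABBABBABABBABABBAB…BBABABBABABBABBABABBABABBABBABABBABBABABBABABBABBABABBABAB  (len 288)
k=6  BABBABABBABBABABBABABBABBABABBABBABABBABABBABBABABBABABBAB…BBABABBABABBABBABABBABABBABBABABBABBABABBABABBABBABABBABAB  (len 754)
k=7  BABBABABBABBABABBABABBABBABABBABBABABBABABBABBABABBABABBAB…BBABABBABABBABBABABBABABBABBABABBABBABABBABABBABBABABBABAB  (len 1974)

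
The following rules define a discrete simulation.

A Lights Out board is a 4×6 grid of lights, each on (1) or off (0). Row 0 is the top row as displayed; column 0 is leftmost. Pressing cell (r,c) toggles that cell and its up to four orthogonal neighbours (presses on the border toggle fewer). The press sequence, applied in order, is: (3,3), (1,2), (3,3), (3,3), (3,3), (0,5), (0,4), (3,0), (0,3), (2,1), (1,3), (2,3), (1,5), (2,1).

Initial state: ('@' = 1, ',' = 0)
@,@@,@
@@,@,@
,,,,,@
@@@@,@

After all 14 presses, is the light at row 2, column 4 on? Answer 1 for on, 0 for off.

1

0) @,@@,@
@@,@,@
,,,,,@
@@@@,@
1) @,@@,@
@@,@,@
,,,@,@
@@,,@@
2) @,,@,@
@,@,,@
,,@@,@
@@,,@@
3) @,,@,@
@,@,,@
,,@,,@
@@@@,@
4) @,,@,@
@,@,,@
,,@@,@
@@,,@@
5) @,,@,@
@,@,,@
,,@,,@
@@@@,@
6) @,,@@,
@,@,,,
,,@,,@
@@@@,@
7) @,,,,@
@,@,@,
,,@,,@
@@@@,@
8) @,,,,@
@,@,@,
@,@,,@
,,@@,@
9) @,@@@@
@,@@@,
@,@,,@
,,@@,@
10) @,@@@@
@@@@@,
,@,,,@
,@@@,@
11) @,@,@@
@@,,,,
,@,@,@
,@@@,@
12) @,@,@@
@@,@,,
,@@,@@
,@@,,@
13) @,@,@,
@@,@@@
,@@,@,
,@@,,@
14) @,@,@,
@,,@@@
@,,,@,
,,@,,@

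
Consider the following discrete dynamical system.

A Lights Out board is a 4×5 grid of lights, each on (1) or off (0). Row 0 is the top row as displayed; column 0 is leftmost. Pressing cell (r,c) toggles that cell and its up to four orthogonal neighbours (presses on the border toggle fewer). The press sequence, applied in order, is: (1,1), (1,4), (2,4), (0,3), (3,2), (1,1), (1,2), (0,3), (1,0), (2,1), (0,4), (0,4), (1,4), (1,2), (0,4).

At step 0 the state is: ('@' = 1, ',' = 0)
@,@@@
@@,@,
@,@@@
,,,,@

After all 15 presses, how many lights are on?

8

gen 0: @,@@@
@@,@,
@,@@@
,,,,@
gen 1: @@@@@
,,@@,
@@@@@
,,,,@
gen 2: @@@@,
,,@,@
@@@@,
,,,,@
gen 3: @@@@,
,,@,,
@@@,@
,,,,,
gen 4: @@,,@
,,@@,
@@@,@
,,,,,
gen 5: @@,,@
,,@@,
@@,,@
,@@@,
gen 6: @,,,@
@@,@,
@,,,@
,@@@,
gen 7: @,@,@
@,@,,
@,@,@
,@@@,
gen 8: @,,@,
@,@@,
@,@,@
,@@@,
gen 9: ,,,@,
,@@@,
,,@,@
,@@@,
gen 10: ,,,@,
,,@@,
@@,,@
,,@@,
gen 11: ,,,,@
,,@@@
@@,,@
,,@@,
gen 12: ,,,@,
,,@@,
@@,,@
,,@@,
gen 13: ,,,@@
,,@,@
@@,,,
,,@@,
gen 14: ,,@@@
,@,@@
@@@,,
,,@@,
gen 15: ,,@,,
,@,@,
@@@,,
,,@@,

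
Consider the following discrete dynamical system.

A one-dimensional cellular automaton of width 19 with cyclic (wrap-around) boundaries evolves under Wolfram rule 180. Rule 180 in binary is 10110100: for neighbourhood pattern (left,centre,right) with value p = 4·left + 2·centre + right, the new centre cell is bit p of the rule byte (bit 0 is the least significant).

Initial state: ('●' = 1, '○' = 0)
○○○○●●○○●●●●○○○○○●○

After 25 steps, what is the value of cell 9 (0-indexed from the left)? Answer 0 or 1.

0

step 0: ○○○○●●○○●●●●○○○○○●○
step 1: ○○○○○○●○○●●○●○○○○●●
step 2: ●○○○○○●●○○○●●●○○○○○
step 3: ●●○○○○○○●○○○●○●○○○○
step 4: ○○●○○○○○●●○○●●●●○○○
step 5: ○○●●○○○○○○●○○●●○●○○
step 6: ○○○○●○○○○○●●○○○●●●○
step 7: ○○○○●●○○○○○○●○○○●○●
step 8: ●○○○○○●○○○○○●●○○●●●
step 9: ○●○○○○●●○○○○○○●○○●●
step 10: ●●●○○○○○●○○○○○●●○○○
step 11: ○●○●○○○○●●○○○○○○●○○
step 12: ○●●●●○○○○○●○○○○○●●○
step 13: ○○●●○●○○○○●●○○○○○○●
step 14: ●○○○●●●○○○○○●○○○○○●
step 15: ○●○○○●○●○○○○●●○○○○○
step 16: ○●●○○●●●●○○○○○●○○○○
step 17: ○○○●○○●●○●○○○○●●○○○
step 18: ○○○●●○○○●●●○○○○○●○○
step 19: ○○○○○●○○○●○●○○○○●●○
step 20: ○○○○○●●○○●●●●○○○○○●
step 21: ●○○○○○○●○○●●○●○○○○●
step 22: ○●○○○○○●●○○○●●●○○○○
step 23: ○●●○○○○○○●○○○●○●○○○
step 24: ○○○●○○○○○●●○○●●●●○○
step 25: ○○○●●○○○○○○●○○●●○●○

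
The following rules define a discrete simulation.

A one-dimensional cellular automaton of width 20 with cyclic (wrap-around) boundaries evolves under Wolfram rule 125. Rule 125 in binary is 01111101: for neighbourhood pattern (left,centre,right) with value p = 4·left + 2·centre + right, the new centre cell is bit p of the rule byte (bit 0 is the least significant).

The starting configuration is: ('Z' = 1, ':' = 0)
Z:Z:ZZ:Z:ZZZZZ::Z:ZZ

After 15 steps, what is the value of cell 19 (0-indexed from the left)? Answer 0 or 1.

0

step 0: Z:Z:ZZ:Z:ZZZZZ::Z:ZZ
step 1: ZZZZZZZZZZ:::ZZ:ZZZ:
step 2: Z::::::::ZZZ:ZZZZ:ZZ
step 3: ZZZZZZZZ:Z:ZZZ::ZZZ:
step 4: Z::::::ZZZZZ:ZZ:Z:ZZ
step 5: ZZZZZZ:Z:::ZZZZZZZZ:
step 6: Z::::ZZZZZ:Z::::::ZZ
step 7: ZZZZ:Z:::ZZZZZZZZ:Z:
step 8: Z::ZZZZZ:Z::::::ZZZZ
step 9: ZZ:Z:::ZZZZZZZZ:Z:::
step 10: ZZZZZZ:Z::::::ZZZZZ:
step 11: Z::::ZZZZZZZZ:Z:::ZZ
step 12: ZZZZ:Z::::::ZZZZZ:Z:
step 13: Z::ZZZZZZZZ:Z:::ZZZZ
step 14: ZZ:Z::::::ZZZZZ:Z:::
step 15: ZZZZZZZZZ:Z:::ZZZZZ:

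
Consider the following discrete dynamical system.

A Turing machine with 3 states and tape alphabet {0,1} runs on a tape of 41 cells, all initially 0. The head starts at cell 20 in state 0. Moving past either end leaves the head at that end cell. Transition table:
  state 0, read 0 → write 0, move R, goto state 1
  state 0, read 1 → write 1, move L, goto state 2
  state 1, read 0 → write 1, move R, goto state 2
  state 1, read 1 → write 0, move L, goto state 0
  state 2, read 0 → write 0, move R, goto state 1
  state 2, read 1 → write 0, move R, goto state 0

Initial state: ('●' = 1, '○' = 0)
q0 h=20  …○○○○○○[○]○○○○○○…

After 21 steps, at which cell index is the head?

gen 0: q0 h=20  …○○○○○○[○]○○○○○○…
gen 1: q1 h=21  …○○○○○○[○]○○○○○○…
gen 2: q2 h=22  …○○○○○●[○]○○○○○○…
gen 3: q1 h=23  …○○○○●○[○]○○○○○○…
gen 4: q2 h=24  …○○○●○●[○]○○○○○○…
gen 5: q1 h=25  …○○●○●○[○]○○○○○○…
gen 6: q2 h=26  …○●○●○●[○]○○○○○○…
gen 7: q1 h=27  …●○●○●○[○]○○○○○○…
gen 8: q2 h=28  …○●○●○●[○]○○○○○○…
gen 9: q1 h=29  …●○●○●○[○]○○○○○○…
gen 10: q2 h=30  …○●○●○●[○]○○○○○○…
gen 11: q1 h=31  …●○●○●○[○]○○○○○○…
gen 12: q2 h=32  …○●○●○●[○]○○○○○○…
gen 13: q1 h=33  …●○●○●○[○]○○○○○○…
gen 14: q2 h=34  …○●○●○●[○]○○○○○○|
gen 15: q1 h=35  …●○●○●○[○]○○○○○|
gen 16: q2 h=36  …○●○●○●[○]○○○○|
gen 17: q1 h=37  …●○●○●○[○]○○○|
gen 18: q2 h=38  …○●○●○●[○]○○|
gen 19: q1 h=39  …●○●○●○[○]○|
gen 20: q2 h=40  …○●○●○●[○]|
gen 21: q1 h=40  …○●○●○●[○]|

40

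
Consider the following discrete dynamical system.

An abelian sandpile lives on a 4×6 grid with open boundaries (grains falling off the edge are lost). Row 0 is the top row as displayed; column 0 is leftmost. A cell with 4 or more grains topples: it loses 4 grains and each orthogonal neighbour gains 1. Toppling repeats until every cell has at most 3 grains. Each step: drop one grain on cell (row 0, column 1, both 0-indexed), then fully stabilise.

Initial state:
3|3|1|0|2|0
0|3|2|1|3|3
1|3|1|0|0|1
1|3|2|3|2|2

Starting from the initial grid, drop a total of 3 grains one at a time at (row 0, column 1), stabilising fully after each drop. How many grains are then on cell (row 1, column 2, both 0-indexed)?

[0] 3|3|1|0|2|0
0|3|2|1|3|3
1|3|1|0|0|1
1|3|2|3|2|2
[1] 0|2|2|0|2|0
2|1|3|1|3|3
2|1|2|0|0|1
2|0|3|3|2|2
[2] 0|3|2|0|2|0
2|1|3|1|3|3
2|1|2|0|0|1
2|0|3|3|2|2
[3] 1|0|3|0|2|0
2|2|3|1|3|3
2|1|2|0|0|1
2|0|3|3|2|2

3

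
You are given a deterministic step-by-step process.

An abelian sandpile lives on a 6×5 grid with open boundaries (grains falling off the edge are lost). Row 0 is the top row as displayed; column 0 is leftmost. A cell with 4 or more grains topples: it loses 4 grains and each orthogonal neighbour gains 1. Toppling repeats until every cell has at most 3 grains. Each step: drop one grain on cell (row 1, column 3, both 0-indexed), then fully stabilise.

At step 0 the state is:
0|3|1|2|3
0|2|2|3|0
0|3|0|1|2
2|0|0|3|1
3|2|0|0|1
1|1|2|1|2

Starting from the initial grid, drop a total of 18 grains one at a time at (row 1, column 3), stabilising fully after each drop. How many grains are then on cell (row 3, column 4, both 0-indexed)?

3

k=0  0|3|1|2|3
0|2|2|3|0
0|3|0|1|2
2|0|0|3|1
3|2|0|0|1
1|1|2|1|2
k=1  0|3|1|3|3
0|2|3|0|1
0|3|0|2|2
2|0|0|3|1
3|2|0|0|1
1|1|2|1|2
k=2  0|3|1|3|3
0|2|3|1|1
0|3|0|2|2
2|0|0|3|1
3|2|0|0|1
1|1|2|1|2
k=3  0|3|1|3|3
0|2|3|2|1
0|3|0|2|2
2|0|0|3|1
3|2|0|0|1
1|1|2|1|2
k=4  0|3|1|3|3
0|2|3|3|1
0|3|0|2|2
2|0|0|3|1
3|2|0|0|1
1|1|2|1|2
k=5  0|3|3|1|0
0|3|0|2|3
0|3|1|3|2
2|0|0|3|1
3|2|0|0|1
1|1|2|1|2
k=6  0|3|3|1|0
0|3|0|3|3
0|3|1|3|2
2|0|0|3|1
3|2|0|0|1
1|1|2|1|2
k=7  0|3|3|2|1
0|3|1|2|1
0|3|2|2|0
2|0|1|0|3
3|2|0|1|1
1|1|2|1|2
k=8  0|3|3|2|1
0|3|1|3|1
0|3|2|2|0
2|0|1|0|3
3|2|0|1|1
1|1|2|1|2
k=9  0|3|3|3|1
0|3|2|0|2
0|3|2|3|0
2|0|1|0|3
3|2|0|1|1
1|1|2|1|2
k=10  0|3|3|3|1
0|3|2|1|2
0|3|2|3|0
2|0|1|0|3
3|2|0|1|1
1|1|2|1|2
k=11  0|3|3|3|1
0|3|2|2|2
0|3|2|3|0
2|0|1|0|3
3|2|0|1|1
1|1|2|1|2
k=12  0|3|3|3|1
0|3|2|3|2
0|3|2|3|0
2|0|1|0|3
3|2|0|1|1
1|1|2|1|2
k=13  1|1|2|1|2
1|2|2|3|3
1|1|1|1|1
2|1|2|1|3
3|2|0|1|1
1|1|2|1|2
k=14  1|1|2|2|3
1|2|3|1|0
1|1|1|2|2
2|1|2|1|3
3|2|0|1|1
1|1|2|1|2
k=15  1|1|2|2|3
1|2|3|2|0
1|1|1|2|2
2|1|2|1|3
3|2|0|1|1
1|1|2|1|2
k=16  1|1|2|2|3
1|2|3|3|0
1|1|1|2|2
2|1|2|1|3
3|2|0|1|1
1|1|2|1|2
k=17  1|1|3|3|3
1|3|0|1|1
1|1|2|3|2
2|1|2|1|3
3|2|0|1|1
1|1|2|1|2
k=18  1|1|3|3|3
1|3|0|2|1
1|1|2|3|2
2|1|2|1|3
3|2|0|1|1
1|1|2|1|2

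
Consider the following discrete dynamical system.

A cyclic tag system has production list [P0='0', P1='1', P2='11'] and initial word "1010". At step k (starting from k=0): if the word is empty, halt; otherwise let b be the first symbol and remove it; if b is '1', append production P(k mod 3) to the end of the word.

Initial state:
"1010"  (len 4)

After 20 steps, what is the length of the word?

5

gen 0: "1010"  (len 4)
gen 1: "0100"  (len 4)
gen 2: "100"  (len 3)
gen 3: "0011"  (len 4)
gen 4: "011"  (len 3)
gen 5: "11"  (len 2)
gen 6: "111"  (len 3)
gen 7: "110"  (len 3)
gen 8: "101"  (len 3)
gen 9: "0111"  (len 4)
gen 10: "111"  (len 3)
gen 11: "111"  (len 3)
gen 12: "1111"  (len 4)
gen 13: "1110"  (len 4)
gen 14: "1101"  (len 4)
gen 15: "10111"  (len 5)
gen 16: "01110"  (len 5)
gen 17: "1110"  (len 4)
gen 18: "11011"  (len 5)
gen 19: "10110"  (len 5)
gen 20: "01101"  (len 5)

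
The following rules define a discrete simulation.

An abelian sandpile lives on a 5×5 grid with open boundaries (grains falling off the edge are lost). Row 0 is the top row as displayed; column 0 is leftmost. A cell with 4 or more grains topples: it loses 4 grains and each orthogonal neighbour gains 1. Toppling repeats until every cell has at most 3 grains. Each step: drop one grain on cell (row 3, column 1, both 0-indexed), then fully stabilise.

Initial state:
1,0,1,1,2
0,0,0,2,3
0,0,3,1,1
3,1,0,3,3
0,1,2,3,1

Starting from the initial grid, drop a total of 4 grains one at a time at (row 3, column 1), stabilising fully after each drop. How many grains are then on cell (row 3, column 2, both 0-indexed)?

1

t=0: 1,0,1,1,2
0,0,0,2,3
0,0,3,1,1
3,1,0,3,3
0,1,2,3,1
t=1: 1,0,1,1,2
0,0,0,2,3
0,0,3,1,1
3,2,0,3,3
0,1,2,3,1
t=2: 1,0,1,1,2
0,0,0,2,3
0,0,3,1,1
3,3,0,3,3
0,1,2,3,1
t=3: 1,0,1,1,2
0,0,0,2,3
1,1,3,1,1
0,1,1,3,3
1,2,2,3,1
t=4: 1,0,1,1,2
0,0,0,2,3
1,1,3,1,1
0,2,1,3,3
1,2,2,3,1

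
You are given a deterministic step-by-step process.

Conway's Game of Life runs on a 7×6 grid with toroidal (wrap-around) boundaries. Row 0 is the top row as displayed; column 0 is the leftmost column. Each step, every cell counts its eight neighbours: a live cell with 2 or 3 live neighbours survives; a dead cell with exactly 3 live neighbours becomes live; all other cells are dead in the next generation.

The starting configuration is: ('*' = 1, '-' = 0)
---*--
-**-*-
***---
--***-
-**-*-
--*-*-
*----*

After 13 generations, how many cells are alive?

gen 0: ---*--
-**-*-
***---
--***-
-**-*-
--*-*-
*----*
gen 1: ******
*-----
*---**
*---**
-*--**
*-*-*-
---***
gen 2: -**---
--*---
-*--*-
-*-*--
-*----
***---
------
gen 3: -**---
--**--
-*-*--
**----
------
***---
*-----
gen 4: -***--
---*--
**-*--
***---
--*---
**----
*-----
gen 5: -***--
*--**-
*--*--
*--*--
--*---
**----
*-----
gen 6: ******
*---**
****--
-***--
*-*---
**----
*-----
gen 7: --**--
------
------
------
*--*--
*----*
---**-
gen 8: --***-
------
------
------
*----*
*--*-*
--****
gen 9: --*--*
---*--
------
------
*---**
-***--
**----
gen 10: ***---
------
------
-----*
******
--***-
*--*--
gen 11: ***---
-*----
------
-***-*
**----
------
*---**
gen 12: --*---
***---
**----
-**---
**----
-*----
*----*
gen 13: --*--*
*-*---
------
--*---
*-----
-*---*
**----

10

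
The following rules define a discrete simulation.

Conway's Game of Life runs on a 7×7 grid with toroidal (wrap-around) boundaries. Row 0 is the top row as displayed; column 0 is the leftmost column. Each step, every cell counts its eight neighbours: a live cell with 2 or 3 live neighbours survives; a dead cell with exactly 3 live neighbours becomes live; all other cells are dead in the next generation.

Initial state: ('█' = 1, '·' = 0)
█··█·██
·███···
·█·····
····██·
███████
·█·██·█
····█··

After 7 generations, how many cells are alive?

18

step 0: █··█·██
·███···
·█·····
····██·
███████
·█·██·█
····█··
step 1: ██·█·██
·█·██·█
·█·██··
·······
·█·····
·█····█
··█····
step 2: ·█·█·██
·█····█
█··███·
··█····
█······
███····
··█··█·
step 3: ·█··███
·█·█···
███████
·█·██·█
█·█····
█·█···█
···███·
step 4: █·····█
·······
······█
·······
··█··█·
█·█·███
·███···
step 5: ███····
█·····█
·······
·······
·█·███·
█···███
··███··
step 6: █·█···█
█·····█
·······
····█··
█··█···
██····█
··█·█··
step 7: █··█·██
██····█
·······
·······
██····█
████··█
··██·█·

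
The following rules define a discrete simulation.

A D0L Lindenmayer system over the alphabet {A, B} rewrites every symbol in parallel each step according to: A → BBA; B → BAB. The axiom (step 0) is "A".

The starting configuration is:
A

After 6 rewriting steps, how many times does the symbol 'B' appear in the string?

gen 0: A
gen 1: BBA
gen 2: BABBABBBA
gen 3: BABBBABABBABBBABABBABBABBBA
gen 4: BABBBABABBABBABBBABABBBABABBABBBABABBABBABBBABABBBABABBABBBABABBABBBABABBABBABBBA
gen 5: BABBBABABBABBABBBABABBBABABBABBBABABBABBBABABBABBABBBABABB…ABABBABBBABABBABBABBBABABBBABABBABBBABABBABBBABABBABBABBBA  (len 243)
gen 6: BABBBABABBABBABBBABABBBABABBABBBABABBABBBABABBABBABBBABABB…ABABBABBBABABBABBABBBABABBBABABBABBBABABBABBBABABBABBABBBA  (len 729)

486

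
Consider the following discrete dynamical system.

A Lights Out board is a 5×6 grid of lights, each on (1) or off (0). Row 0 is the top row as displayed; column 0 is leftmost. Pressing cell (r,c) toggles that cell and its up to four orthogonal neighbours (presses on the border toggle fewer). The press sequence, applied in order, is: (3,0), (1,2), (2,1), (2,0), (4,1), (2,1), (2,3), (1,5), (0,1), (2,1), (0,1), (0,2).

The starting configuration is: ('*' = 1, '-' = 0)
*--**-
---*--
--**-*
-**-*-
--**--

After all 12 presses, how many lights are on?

step 0: *--**-
---*--
--**-*
-**-*-
--**--
step 1: *--**-
---*--
*-**-*
*-*-*-
*-**--
step 2: *-***-
-**---
*--*-*
*-*-*-
*-**--
step 3: *-***-
--*---
-***-*
***-*-
*-**--
step 4: *-***-
*-*---
*-**-*
-**-*-
*-**--
step 5: *-***-
*-*---
*-**-*
--*-*-
-*-*--
step 6: *-***-
***---
-*-*-*
-**-*-
-*-*--
step 7: *-***-
****--
-**-**
-****-
-*-*--
step 8: *-****
******
-**-*-
-****-
-*-*--
step 9: -*-***
*-****
-**-*-
-****-
-*-*--
step 10: -*-***
******
*---*-
--***-
-*-*--
step 11: *-****
*-****
*---*-
--***-
-*-*--
step 12: **--**
*--***
*---*-
--***-
-*-*--

15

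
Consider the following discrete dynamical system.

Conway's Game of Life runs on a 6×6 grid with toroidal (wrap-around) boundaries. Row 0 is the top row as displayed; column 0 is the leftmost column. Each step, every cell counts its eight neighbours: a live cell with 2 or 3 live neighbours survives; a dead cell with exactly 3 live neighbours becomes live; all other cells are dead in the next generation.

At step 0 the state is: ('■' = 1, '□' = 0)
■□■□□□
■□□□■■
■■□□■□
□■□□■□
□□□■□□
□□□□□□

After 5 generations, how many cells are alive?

3

gen 0: ■□■□□□
■□□□■■
■■□□■□
□■□□■□
□□□■□□
□□□□□□
gen 1: ■■□□□□
□□□■■□
□■□■■□
■■■■■■
□□□□□□
□□□□□□
gen 2: □□□□□□
■■□■■■
□■□□□□
■■□□□■
■■■■■■
□□□□□□
gen 3: ■□□□■■
■■■□■■
□□□□□□
□□□■□□
□□■■■□
■■■■■■
gen 4: □□□□□□
□■□■■□
■■■■■■
□□■■■□
■□□□□□
□□□□□□
gen 5: □□□□□□
□■□□□□
■□□□□□
□□□□□□
□□□■□□
□□□□□□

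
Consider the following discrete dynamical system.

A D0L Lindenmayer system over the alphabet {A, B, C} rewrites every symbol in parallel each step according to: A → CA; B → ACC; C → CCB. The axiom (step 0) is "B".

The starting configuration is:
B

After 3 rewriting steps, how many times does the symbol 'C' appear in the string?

0) B
1) ACC
2) CACCBCCB
3) CCBCACCBCCBACCCCBCCBACC

15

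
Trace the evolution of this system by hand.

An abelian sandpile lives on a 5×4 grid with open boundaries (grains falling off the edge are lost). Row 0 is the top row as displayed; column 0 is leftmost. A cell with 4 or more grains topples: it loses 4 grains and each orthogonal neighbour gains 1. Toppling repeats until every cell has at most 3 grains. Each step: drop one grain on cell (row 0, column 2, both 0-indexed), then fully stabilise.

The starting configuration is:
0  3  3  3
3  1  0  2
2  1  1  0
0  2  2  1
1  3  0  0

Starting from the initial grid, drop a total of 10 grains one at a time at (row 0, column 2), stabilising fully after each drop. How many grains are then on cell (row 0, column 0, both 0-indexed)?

k=0  0  3  3  3
3  1  0  2
2  1  1  0
0  2  2  1
1  3  0  0
k=1  1  0  2  0
3  2  1  3
2  1  1  0
0  2  2  1
1  3  0  0
k=2  1  0  3  0
3  2  1  3
2  1  1  0
0  2  2  1
1  3  0  0
k=3  1  1  0  1
3  2  2  3
2  1  1  0
0  2  2  1
1  3  0  0
k=4  1  1  1  1
3  2  2  3
2  1  1  0
0  2  2  1
1  3  0  0
k=5  1  1  2  1
3  2  2  3
2  1  1  0
0  2  2  1
1  3  0  0
k=6  1  1  3  1
3  2  2  3
2  1  1  0
0  2  2  1
1  3  0  0
k=7  1  2  0  2
3  2  3  3
2  1  1  0
0  2  2  1
1  3  0  0
k=8  1  2  1  2
3  2  3  3
2  1  1  0
0  2  2  1
1  3  0  0
k=9  1  2  2  2
3  2  3  3
2  1  1  0
0  2  2  1
1  3  0  0
k=10  1  2  3  2
3  2  3  3
2  1  1  0
0  2  2  1
1  3  0  0

1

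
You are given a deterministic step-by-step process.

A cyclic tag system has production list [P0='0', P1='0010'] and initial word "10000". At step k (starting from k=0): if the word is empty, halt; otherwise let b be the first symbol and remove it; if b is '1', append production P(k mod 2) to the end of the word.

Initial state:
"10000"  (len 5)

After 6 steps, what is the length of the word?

0

[0] "10000"  (len 5)
[1] "00000"  (len 5)
[2] "0000"  (len 4)
[3] "000"  (len 3)
[4] "00"  (len 2)
[5] "0"  (len 1)
[6] (halted — word empty)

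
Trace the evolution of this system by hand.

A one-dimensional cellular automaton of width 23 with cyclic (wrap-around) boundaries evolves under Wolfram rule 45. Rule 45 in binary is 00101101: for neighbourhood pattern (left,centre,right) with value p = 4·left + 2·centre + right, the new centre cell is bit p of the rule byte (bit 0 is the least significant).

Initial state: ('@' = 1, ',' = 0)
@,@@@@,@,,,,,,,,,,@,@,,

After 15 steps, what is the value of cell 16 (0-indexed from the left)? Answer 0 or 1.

gen 0: @,@@@@,@,,,,,,,,,,@,@,,
gen 1: @@@,,,@@,@@@@@@@@,@@@,,
gen 2: @,,,@,@,@@,,,,,,,@@,,,,
gen 3: @,@,@@@@@,,@@@@@,@,,@@,
gen 4: @@@@@,,,,,,@,,,,@@,,@,@
gen 5: ,,,,,,@@@@,@,@@,@,,,@@@
gen 6: ,@@@@,@,,,@@@@,@@,@,@,,
gen 7: ,@,,,@@,@,@,,,@@,@@@@,@
gen 8: @@,@,@,@@@@,@,@,@@,,,@@
gen 9: ,,@@@@@@,,,@@@@@@,,@,@,
gen 10: @,@,,,,,,@,@,,,,,,,@@@,
gen 11: @@@,@@@@,@@@,@@@@@,@,,@
gen 12: ,,,@@,,,@@,,@@,,,,@@,,@
gen 13: ,@,@,,@,@,,,@,,@@,@,,,@
gen 14: @@@@,,@@@,@,@,,@,@@,@,@
gen 15: ,,,,,,@,,@@@@,,@@@,@@@@

1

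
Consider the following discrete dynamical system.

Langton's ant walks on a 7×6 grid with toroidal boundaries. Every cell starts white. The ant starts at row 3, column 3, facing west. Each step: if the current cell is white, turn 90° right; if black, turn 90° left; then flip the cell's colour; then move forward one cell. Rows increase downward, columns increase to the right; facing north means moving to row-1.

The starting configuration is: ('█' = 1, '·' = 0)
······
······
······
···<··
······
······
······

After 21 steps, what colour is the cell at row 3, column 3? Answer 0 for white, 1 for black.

0) ······
······
······
···<··
······
······
······
1) ······
······
···^··
···█··
······
······
······
2) ······
······
···█>·
···█··
······
······
······
3) ······
······
···██·
···█v·
······
······
······
4) ······
······
···██·
···<█·
······
······
······
5) ······
······
···██·
····█·
···v··
······
······
6) ······
······
···██·
····█·
··<█··
······
······
7) ······
······
···██·
··^·█·
··██··
······
······
8) ······
······
···██·
··█>█·
··██··
······
······
9) ······
······
···██·
··███·
··█v··
······
······
10) ······
······
···██·
··███·
··█·>·
······
······
11) ······
······
···██·
··███·
··█·█·
····v·
······
12) ······
······
···██·
··███·
··█·█·
···<█·
······
13) ······
······
···██·
··███·
··█^█·
···██·
······
14) ······
······
···██·
··███·
··██>·
···██·
······
15) ······
······
···██·
··██^·
··██··
···██·
······
16) ······
······
···██·
··█<··
··██··
···██·
······
17) ······
······
···██·
··█···
··█v··
···██·
······
18) ······
······
···██·
··█···
··█·>·
···██·
······
19) ······
······
···██·
··█···
··█·█·
···█v·
······
20) ······
······
···██·
··█···
··█·█·
···█·>
······
21) ······
······
···██·
··█···
··█·█·
···█·█
·····v

0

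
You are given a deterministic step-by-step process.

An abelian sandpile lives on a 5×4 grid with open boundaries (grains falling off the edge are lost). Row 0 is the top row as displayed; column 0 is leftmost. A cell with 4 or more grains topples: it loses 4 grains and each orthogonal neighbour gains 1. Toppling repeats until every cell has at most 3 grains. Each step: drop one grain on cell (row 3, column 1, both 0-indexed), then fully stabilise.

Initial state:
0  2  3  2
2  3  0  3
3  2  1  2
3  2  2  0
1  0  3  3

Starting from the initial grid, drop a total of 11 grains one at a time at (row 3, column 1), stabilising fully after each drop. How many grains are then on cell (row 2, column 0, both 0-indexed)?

0

t=0: 0  2  3  2
2  3  0  3
3  2  1  2
3  2  2  0
1  0  3  3
t=1: 0  2  3  2
2  3  0  3
3  2  1  2
3  3  2  0
1  0  3  3
t=2: 1  3  3  2
0  1  1  3
2  1  2  2
1  2  3  0
2  1  3  3
t=3: 1  3  3  2
0  1  1  3
2  1  2  2
1  3  3  0
2  1  3  3
t=4: 1  3  3  2
0  1  1  3
2  2  3  2
2  1  1  2
2  3  1  0
t=5: 1  3  3  2
0  1  1  3
2  2  3  2
2  2  1  2
2  3  1  0
t=6: 1  3  3  2
0  1  1  3
2  2  3  2
2  3  1  2
2  3  1  0
t=7: 1  3  3  2
0  1  1  3
2  3  3  2
3  1  2  2
3  0  2  0
t=8: 1  3  3  2
0  1  1  3
2  3  3  2
3  2  2  2
3  0  2  0
t=9: 1  3  3  2
0  1  1  3
2  3  3  2
3  3  2  2
3  0  2  0
t=10: 1  3  3  2
1  2  2  3
0  2  1  3
2  3  0  3
0  2  3  0
t=11: 1  3  3  2
1  2  2  3
0  3  1  3
3  0  1  3
0  3  3  0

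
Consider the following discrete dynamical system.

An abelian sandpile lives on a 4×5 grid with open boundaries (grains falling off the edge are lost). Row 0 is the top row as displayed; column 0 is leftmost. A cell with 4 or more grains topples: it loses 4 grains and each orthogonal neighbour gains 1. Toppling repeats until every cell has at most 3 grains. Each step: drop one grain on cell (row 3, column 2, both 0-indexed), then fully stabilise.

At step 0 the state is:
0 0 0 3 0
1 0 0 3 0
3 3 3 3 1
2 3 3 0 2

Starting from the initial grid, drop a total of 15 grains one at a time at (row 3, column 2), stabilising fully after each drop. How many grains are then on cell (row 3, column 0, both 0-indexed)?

step 0: 0 0 0 3 0
1 0 0 3 0
3 3 3 3 1
2 3 3 0 2
step 1: 0 0 1 0 1
2 1 2 1 1
1 2 2 1 2
0 2 2 2 2
step 2: 0 0 1 0 1
2 1 2 1 1
1 2 2 1 2
0 2 3 2 2
step 3: 0 0 1 0 1
2 1 2 1 1
1 2 3 1 2
0 3 0 3 2
step 4: 0 0 1 0 1
2 1 2 1 1
1 2 3 1 2
0 3 1 3 2
step 5: 0 0 1 0 1
2 1 2 1 1
1 2 3 1 2
0 3 2 3 2
step 6: 0 0 1 0 1
2 1 2 1 1
1 2 3 1 2
0 3 3 3 2
step 7: 0 0 1 0 1
2 2 3 1 1
2 0 1 3 2
1 1 3 0 3
step 8: 0 0 1 0 1
2 2 3 1 1
2 0 2 3 2
1 2 0 1 3
step 9: 0 0 1 0 1
2 2 3 1 1
2 0 2 3 2
1 2 1 1 3
step 10: 0 0 1 0 1
2 2 3 1 1
2 0 2 3 2
1 2 2 1 3
step 11: 0 0 1 0 1
2 2 3 1 1
2 0 2 3 2
1 2 3 1 3
step 12: 0 0 1 0 1
2 2 3 1 1
2 0 3 3 2
1 3 0 2 3
step 13: 0 0 1 0 1
2 2 3 1 1
2 0 3 3 2
1 3 1 2 3
step 14: 0 0 1 0 1
2 2 3 1 1
2 0 3 3 2
1 3 2 2 3
step 15: 0 0 1 0 1
2 2 3 1 1
2 0 3 3 2
1 3 3 2 3

1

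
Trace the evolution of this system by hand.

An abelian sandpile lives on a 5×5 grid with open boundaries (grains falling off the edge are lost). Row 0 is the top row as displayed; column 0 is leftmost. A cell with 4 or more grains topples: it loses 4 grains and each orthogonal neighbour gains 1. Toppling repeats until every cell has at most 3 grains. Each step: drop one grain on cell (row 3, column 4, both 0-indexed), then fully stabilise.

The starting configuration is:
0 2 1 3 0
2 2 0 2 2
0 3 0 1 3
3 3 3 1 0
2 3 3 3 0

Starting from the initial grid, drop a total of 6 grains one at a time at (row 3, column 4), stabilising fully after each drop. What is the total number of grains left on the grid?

46

step 0: 0 2 1 3 0
2 2 0 2 2
0 3 0 1 3
3 3 3 1 0
2 3 3 3 0
step 1: 0 2 1 3 0
2 2 0 2 2
0 3 0 1 3
3 3 3 1 1
2 3 3 3 0
step 2: 0 2 1 3 0
2 2 0 2 2
0 3 0 1 3
3 3 3 1 2
2 3 3 3 0
step 3: 0 2 1 3 0
2 2 0 2 2
0 3 0 1 3
3 3 3 1 3
2 3 3 3 0
step 4: 0 2 1 3 0
2 2 0 2 3
0 3 0 2 0
3 3 3 2 1
2 3 3 3 1
step 5: 0 2 1 3 0
2 2 0 2 3
0 3 0 2 0
3 3 3 2 2
2 3 3 3 1
step 6: 0 2 1 3 0
2 2 0 2 3
0 3 0 2 0
3 3 3 2 3
2 3 3 3 1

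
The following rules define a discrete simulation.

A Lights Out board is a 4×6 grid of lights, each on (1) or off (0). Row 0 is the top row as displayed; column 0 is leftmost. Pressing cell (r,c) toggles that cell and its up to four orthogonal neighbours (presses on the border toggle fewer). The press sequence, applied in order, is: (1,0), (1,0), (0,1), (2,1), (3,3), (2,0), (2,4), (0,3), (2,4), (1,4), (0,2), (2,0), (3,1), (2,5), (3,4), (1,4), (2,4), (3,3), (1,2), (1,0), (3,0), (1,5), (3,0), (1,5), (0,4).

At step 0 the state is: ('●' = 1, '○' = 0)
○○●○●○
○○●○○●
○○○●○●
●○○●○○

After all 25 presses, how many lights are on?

k=0  ○○●○●○
○○●○○●
○○○●○●
●○○●○○
k=1  ●○●○●○
●●●○○●
●○○●○●
●○○●○○
k=2  ○○●○●○
○○●○○●
○○○●○●
●○○●○○
k=3  ●●○○●○
○●●○○●
○○○●○●
●○○●○○
k=4  ●●○○●○
○○●○○●
●●●●○●
●●○●○○
k=5  ●●○○●○
○○●○○●
●●●○○●
●●●○●○
k=6  ●●○○●○
●○●○○●
○○●○○●
○●●○●○
k=7  ●●○○●○
●○●○●●
○○●●●○
○●●○○○
k=8  ●●●●○○
●○●●●●
○○●●●○
○●●○○○
k=9  ●●●●○○
●○●●○●
○○●○○●
○●●○●○
k=10  ●●●●●○
●○●○●○
○○●○●●
○●●○●○
k=11  ●○○○●○
●○○○●○
○○●○●●
○●●○●○
k=12  ●○○○●○
○○○○●○
●●●○●●
●●●○●○
k=13  ●○○○●○
○○○○●○
●○●○●●
○○○○●○
k=14  ●○○○●○
○○○○●●
●○●○○○
○○○○●●
k=15  ●○○○●○
○○○○●●
●○●○●○
○○○●○○
k=16  ●○○○○○
○○○●○○
●○●○○○
○○○●○○
k=17  ●○○○○○
○○○●●○
●○●●●●
○○○●●○
k=18  ●○○○○○
○○○●●○
●○●○●●
○○●○○○
k=19  ●○●○○○
○●●○●○
●○○○●●
○○●○○○
k=20  ○○●○○○
●○●○●○
○○○○●●
○○●○○○
k=21  ○○●○○○
●○●○●○
●○○○●●
●●●○○○
k=22  ○○●○○●
●○●○○●
●○○○●○
●●●○○○
k=23  ○○●○○●
●○●○○●
○○○○●○
○○●○○○
k=24  ○○●○○○
●○●○●○
○○○○●●
○○●○○○
k=25  ○○●●●●
●○●○○○
○○○○●●
○○●○○○

9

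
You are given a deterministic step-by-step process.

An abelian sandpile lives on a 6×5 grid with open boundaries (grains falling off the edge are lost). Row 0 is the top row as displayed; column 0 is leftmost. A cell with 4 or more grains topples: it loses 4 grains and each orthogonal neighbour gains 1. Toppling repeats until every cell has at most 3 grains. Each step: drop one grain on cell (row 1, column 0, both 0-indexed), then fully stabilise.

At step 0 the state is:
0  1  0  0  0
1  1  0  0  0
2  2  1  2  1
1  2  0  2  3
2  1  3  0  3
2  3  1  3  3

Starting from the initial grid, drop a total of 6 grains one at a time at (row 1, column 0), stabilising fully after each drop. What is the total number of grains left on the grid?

45

t=0: 0  1  0  0  0
1  1  0  0  0
2  2  1  2  1
1  2  0  2  3
2  1  3  0  3
2  3  1  3  3
t=1: 0  1  0  0  0
2  1  0  0  0
2  2  1  2  1
1  2  0  2  3
2  1  3  0  3
2  3  1  3  3
t=2: 0  1  0  0  0
3  1  0  0  0
2  2  1  2  1
1  2  0  2  3
2  1  3  0  3
2  3  1  3  3
t=3: 1  1  0  0  0
0  2  0  0  0
3  2  1  2  1
1  2  0  2  3
2  1  3  0  3
2  3  1  3  3
t=4: 1  1  0  0  0
1  2  0  0  0
3  2  1  2  1
1  2  0  2  3
2  1  3  0  3
2  3  1  3  3
t=5: 1  1  0  0  0
2  2  0  0  0
3  2  1  2  1
1  2  0  2  3
2  1  3  0  3
2  3  1  3  3
t=6: 1  1  0  0  0
3  2  0  0  0
3  2  1  2  1
1  2  0  2  3
2  1  3  0  3
2  3  1  3  3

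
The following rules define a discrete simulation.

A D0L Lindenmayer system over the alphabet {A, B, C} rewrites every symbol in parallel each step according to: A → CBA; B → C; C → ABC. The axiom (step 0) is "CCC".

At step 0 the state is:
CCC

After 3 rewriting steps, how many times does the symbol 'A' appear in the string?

15

t=0: CCC
t=1: ABCABCABC
t=2: CBACABCCBACABCCBACABC
t=3: ABCCCBAABCCBACABCABCCCBAABCCBACABCABCCCBAABCCBACABC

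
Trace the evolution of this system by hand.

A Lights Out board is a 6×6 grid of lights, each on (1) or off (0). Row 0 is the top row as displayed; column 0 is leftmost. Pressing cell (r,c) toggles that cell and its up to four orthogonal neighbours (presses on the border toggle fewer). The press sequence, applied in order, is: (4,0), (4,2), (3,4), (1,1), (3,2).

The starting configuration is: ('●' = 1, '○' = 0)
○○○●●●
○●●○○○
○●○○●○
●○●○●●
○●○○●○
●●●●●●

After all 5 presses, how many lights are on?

15

[0] ○○○●●●
○●●○○○
○●○○●○
●○●○●●
○●○○●○
●●●●●●
[1] ○○○●●●
○●●○○○
○●○○●○
○○●○●●
●○○○●○
○●●●●●
[2] ○○○●●●
○●●○○○
○●○○●○
○○○○●●
●●●●●○
○●○●●●
[3] ○○○●●●
○●●○○○
○●○○○○
○○○●○○
●●●●○○
○●○●●●
[4] ○●○●●●
●○○○○○
○○○○○○
○○○●○○
●●●●○○
○●○●●●
[5] ○●○●●●
●○○○○○
○○●○○○
○●●○○○
●●○●○○
○●○●●●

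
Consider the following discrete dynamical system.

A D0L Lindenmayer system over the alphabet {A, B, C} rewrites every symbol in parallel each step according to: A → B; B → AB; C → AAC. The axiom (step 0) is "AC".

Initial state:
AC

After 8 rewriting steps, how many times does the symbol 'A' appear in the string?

55

0) AC
1) BAAC
2) ABBBAAC
3) BABABABBBAAC
4) ABBABBABBABABABBBAAC
5) BABABBABABBABABBABBABBABABABBBAAC
6) ABBABBABABBABBABABBABBABABBABABBABABBABBABBABABABBBAAC
7) BABABBABABBABBABABBABABBABBABABBABABBABBABABBABBABABBABBABABBABABBABABBABBABBABABABBBAAC
8) ABBABBABABBABBABABBABABBABBABABBABBABABBABABBABBABABBABBAB…BBABABBABBABABBABBABABBABBABABBABABBABABBABBABBABABABBBAAC  (len 143)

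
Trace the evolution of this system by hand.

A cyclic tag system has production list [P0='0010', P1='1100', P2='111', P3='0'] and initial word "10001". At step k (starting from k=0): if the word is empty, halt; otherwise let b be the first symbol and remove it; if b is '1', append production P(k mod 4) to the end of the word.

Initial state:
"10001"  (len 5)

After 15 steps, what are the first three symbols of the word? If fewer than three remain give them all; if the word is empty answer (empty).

k=0  "10001"  (len 5)
k=1  "00010010"  (len 8)
k=2  "0010010"  (len 7)
k=3  "010010"  (len 6)
k=4  "10010"  (len 5)
k=5  "00100010"  (len 8)
k=6  "0100010"  (len 7)
k=7  "100010"  (len 6)
k=8  "000100"  (len 6)
k=9  "00100"  (len 5)
k=10  "0100"  (len 4)
k=11  "100"  (len 3)
k=12  "000"  (len 3)
k=13  "00"  (len 2)
k=14  "0"  (len 1)
k=15  (halted — word empty)

(empty)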